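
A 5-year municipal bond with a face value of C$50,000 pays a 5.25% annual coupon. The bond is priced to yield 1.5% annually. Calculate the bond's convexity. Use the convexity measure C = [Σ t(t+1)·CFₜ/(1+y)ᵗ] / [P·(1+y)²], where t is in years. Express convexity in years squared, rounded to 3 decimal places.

With y = 0.015:
  t   CF        PV=CF/(1+0.015)^t    t·PV        t(t+1)·PV
  1     2,625.00     2,586.2069     2,586.2069       5,172.4138
  2     2,625.00     2,547.9871     5,095.9742      15,287.9225
  3     2,625.00     2,510.3321     7,530.9963      30,123.9853
  4     2,625.00     2,473.2336     9,892.9344      49,464.6721
  5    52,625.00    48,849.6996   244,248.4981   1,465,490.9887
  Σ                 58,967.4593   269,354.6099   1,565,539.9825
P = 58,967.4593.
Convexity = Σ t(t+1)·PV / [P·(1+y)²] = 1,565,539.9825 / (58,967.4593 × 1.030225) = 25.77031.

25.770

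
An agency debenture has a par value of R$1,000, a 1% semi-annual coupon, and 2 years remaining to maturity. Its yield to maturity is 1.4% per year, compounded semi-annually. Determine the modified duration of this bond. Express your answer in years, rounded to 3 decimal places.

Periodic yield y = 0.007. First find Macaulay duration:
  t   CF        PV=CF/(1+0.007)^t    t·PV
  1         5.00         4.9652         4.9652
  2         5.00         4.9307         9.8615
  3         5.00         4.8965        14.6894
  4     1,005.00       977.3456     3,909.3826
  Σ                    992.1381     3,938.8986
P = 992.1381; Macaulay duration = 3,938.8986 / 992.1381 = 3.97011 half-year periods = 1.98506 years.
Modified duration = D_Mac / (1 + y) = 1.98506 / 1.007 = 1.97126 years.

1.971 years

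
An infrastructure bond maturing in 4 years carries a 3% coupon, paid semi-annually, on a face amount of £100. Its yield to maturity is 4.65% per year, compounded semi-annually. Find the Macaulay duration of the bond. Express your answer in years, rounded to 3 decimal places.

3.791 years

Periodic yield y = 0.02325. Discount each cash flow and weight by its period:
  t   CF        PV=CF/(1+0.02325)^t    t·PV
  1         1.50         1.4659         1.4659
  2         1.50         1.4326         2.8652
  3         1.50         1.4001         4.2002
  4         1.50         1.3682         5.4730
  5         1.50         1.3372         6.6858
  6         1.50         1.3068         7.8406
  7         1.50         1.2771         8.9396
  8       101.50        84.4524       675.6192
  Σ                     94.0402       713.0895
Price P = Σ PV = 94.0402.
Macaulay duration = Σ(t·PV) / P = 713.0895 / 94.0402 = 7.58281 half-year periods.
In years: 7.58281 / 2 = 3.79141 years.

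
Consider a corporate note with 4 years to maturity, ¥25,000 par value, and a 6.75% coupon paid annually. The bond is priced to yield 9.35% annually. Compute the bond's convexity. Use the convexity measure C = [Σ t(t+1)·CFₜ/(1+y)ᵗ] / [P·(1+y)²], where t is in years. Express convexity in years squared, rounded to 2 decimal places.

With y = 0.0935:
  t   CF        PV=CF/(1+0.0935)^t    t·PV        t(t+1)·PV
  1     1,687.50     1,543.2099     1,543.2099       3,086.4198
  2     1,687.50     1,411.2573     2,822.5146       8,467.5439
  3     1,687.50     1,290.5874     3,871.7622      15,487.0488
  4    26,687.50    18,665.2041    74,660.8163     373,304.0817
  Σ                 22,910.2587    82,898.3030     400,345.0941
P = 22,910.2587.
Convexity = Σ t(t+1)·PV / [P·(1+y)²] = 400,345.0941 / (22,910.2587 × 1.195742) = 14.61393.

14.61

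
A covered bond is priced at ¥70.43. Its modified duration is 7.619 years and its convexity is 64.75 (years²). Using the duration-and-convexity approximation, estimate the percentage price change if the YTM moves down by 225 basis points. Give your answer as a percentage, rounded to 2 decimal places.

Duration effect: -D_mod·Δy = -7.619 × (-0.0225) = +0.1714275
Convexity effect: ½·C·(Δy)² = 0.5 × 64.75 × (-0.0225)² = +0.01638984375
ΔP/P ≈ +0.1714275 + 0.01638984375 = +0.18781734375
= +18.781734375%.

+18.78%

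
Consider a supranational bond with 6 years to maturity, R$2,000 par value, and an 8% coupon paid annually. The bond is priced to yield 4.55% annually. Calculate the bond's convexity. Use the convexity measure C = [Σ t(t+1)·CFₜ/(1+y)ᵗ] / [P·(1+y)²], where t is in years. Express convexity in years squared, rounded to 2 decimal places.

With y = 0.0455:
  t   CF        PV=CF/(1+0.0455)^t    t·PV        t(t+1)·PV
  1       160.00       153.0368       153.0368         306.0736
  2       160.00       146.3767       292.7534         878.2601
  3       160.00       140.0064       420.0192       1,680.0767
  4       160.00       133.9133       535.6534       2,678.2668
  5       160.00       128.0854       640.4272       3,842.5635
  6     2,160.00     1,653.9011     9,923.4064      69,463.8449
  Σ                  2,355.3198    11,965.2964      78,849.0857
P = 2,355.3198.
Convexity = Σ t(t+1)·PV / [P·(1+y)²] = 78,849.0857 / (2,355.3198 × 1.093070) = 30.62659.

30.63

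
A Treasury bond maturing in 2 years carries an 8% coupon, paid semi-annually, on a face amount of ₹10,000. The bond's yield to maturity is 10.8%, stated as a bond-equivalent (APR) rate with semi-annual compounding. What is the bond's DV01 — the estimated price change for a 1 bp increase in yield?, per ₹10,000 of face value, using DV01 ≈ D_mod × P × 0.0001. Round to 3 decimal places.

₹1.700

Periodic yield y = 0.054.
  t   CF        PV=CF/(1+0.054)^t    t·PV
  1       400.00       379.5066       379.5066
  2       400.00       360.0632       720.1265
  3       400.00       341.6160     1,024.8479
  4    10,400.00     8,426.9593    33,707.8372
  Σ                  9,508.1451    35,832.3181
P = 9,508.1451; D_Mac = 3.76859 half-year periods = 1.88430 yrs; D_mod = 1.78776 yrs.
DV01 ≈ 1.78776 × 9,508.1451 × 0.0001 = 1.699825.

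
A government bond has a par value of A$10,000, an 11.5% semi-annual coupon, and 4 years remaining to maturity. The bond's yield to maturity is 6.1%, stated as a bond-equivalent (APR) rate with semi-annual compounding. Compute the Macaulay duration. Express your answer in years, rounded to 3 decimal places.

3.381 years

Periodic yield y = 0.0305. Discount each cash flow and weight by its period:
  t   CF        PV=CF/(1+0.0305)^t    t·PV
  1       575.00       557.9816       557.9816
  2       575.00       541.4668     1,082.9336
  3       575.00       525.4409     1,576.3226
  4       575.00       509.8893     2,039.5570
  5       575.00       494.7979     2,473.9896
  6       575.00       480.1532     2,880.9195
  7       575.00       465.9420     3,261.5941
  8    10,575.00     8,315.6539    66,525.2314
  Σ                 11,891.3256    80,398.5295
Price P = Σ PV = 11,891.3256.
Macaulay duration = Σ(t·PV) / P = 80,398.5295 / 11,891.3256 = 6.76111 half-year periods.
In years: 6.76111 / 2 = 3.38055 years.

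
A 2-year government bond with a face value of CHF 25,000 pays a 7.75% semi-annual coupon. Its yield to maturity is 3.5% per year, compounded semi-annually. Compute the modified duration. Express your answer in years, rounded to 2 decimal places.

Periodic yield y = 0.0175. First find Macaulay duration:
  t   CF        PV=CF/(1+0.0175)^t    t·PV
  1       968.75       952.0885       952.0885
  2       968.75       935.7135     1,871.4269
  3       968.75       919.6201     2,758.8603
  4    25,968.75    24,227.7662    96,911.0648
  Σ                 27,035.1882   102,493.4405
P = 27,035.1882; Macaulay duration = 102,493.4405 / 27,035.1882 = 3.79111 half-year periods = 1.89556 years.
Modified duration = D_Mac / (1 + y) = 1.89556 / 1.0175 = 1.86295 years.

1.86 years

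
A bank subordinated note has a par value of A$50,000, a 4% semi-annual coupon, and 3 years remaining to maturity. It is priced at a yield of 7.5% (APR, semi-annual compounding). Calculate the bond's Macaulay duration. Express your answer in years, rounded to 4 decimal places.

2.8482 years

Periodic yield y = 0.0375. Discount each cash flow and weight by its period:
  t   CF        PV=CF/(1+0.0375)^t    t·PV
  1     1,000.00       963.8554       963.8554
  2     1,000.00       929.0173     1,858.0345
  3     1,000.00       895.4383     2,686.3150
  4     1,000.00       863.0731     3,452.2924
  5     1,000.00       831.8777     4,159.3884
  6    51,000.00    40,892.3005   245,353.8031
  Σ                 45,375.5623   258,473.6889
Price P = Σ PV = 45,375.5623.
Macaulay duration = Σ(t·PV) / P = 258,473.6889 / 45,375.5623 = 5.69632 half-year periods.
In years: 5.69632 / 2 = 2.84816 years.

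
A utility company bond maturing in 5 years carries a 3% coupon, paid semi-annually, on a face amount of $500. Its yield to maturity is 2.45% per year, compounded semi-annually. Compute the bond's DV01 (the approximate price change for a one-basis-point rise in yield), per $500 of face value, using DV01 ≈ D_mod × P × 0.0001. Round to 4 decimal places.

Periodic yield y = 0.01225.
  t   CF        PV=CF/(1+0.01225)^t    t·PV
  1         7.50         7.4092         7.4092
  2         7.50         7.3196        14.6391
  3         7.50         7.2310        21.6930
  4         7.50         7.1435        28.5739
  5         7.50         7.0570        35.2852
  6         7.50         6.9716        41.8298
  7         7.50         6.8873        48.2109
  8         7.50         6.8039        54.4313
  9         7.50         6.7216        60.4942
  10      507.50       449.3225     4,493.2253
  Σ                    512.8672     4,805.7919
P = 512.8672; D_Mac = 9.37044 half-year periods = 4.68522 yrs; D_mod = 4.62852 yrs.
DV01 ≈ 4.62852 × 512.8672 × 0.0001 = 0.237382.

$0.2374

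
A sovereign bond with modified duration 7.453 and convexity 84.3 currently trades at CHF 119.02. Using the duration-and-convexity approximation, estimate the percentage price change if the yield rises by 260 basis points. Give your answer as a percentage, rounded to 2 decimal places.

-16.53%

Duration effect: -D_mod·Δy = -7.453 × (+0.026) = -0.193778
Convexity effect: ½·C·(Δy)² = 0.5 × 84.3 × (0.026)² = +0.0284934
ΔP/P ≈ -0.193778 + 0.0284934 = -0.1652846
= -16.52846%.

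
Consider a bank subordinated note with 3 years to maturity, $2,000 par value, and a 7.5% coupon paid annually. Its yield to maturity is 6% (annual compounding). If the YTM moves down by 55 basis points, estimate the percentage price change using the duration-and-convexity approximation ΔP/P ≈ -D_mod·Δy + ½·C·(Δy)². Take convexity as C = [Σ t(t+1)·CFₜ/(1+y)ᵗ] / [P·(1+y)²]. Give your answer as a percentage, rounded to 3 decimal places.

With y = 0.06:
  t   CF        PV=CF/(1+0.06)^t    t·PV        t(t+1)·PV
  1       150.00       141.5094       141.5094         283.0189
  2       150.00       133.4995       266.9989         800.9968
  3     2,150.00     1,805.1815     5,415.5444      21,662.1775
  Σ                  2,080.1904     5,824.0527      22,746.1932
P = 2,080.1904; D_Mac = 2.79977 yrs; D_mod = 2.64129 yrs; C = 9.73182.
Duration effect: -2.64129 × (-0.0055) = +0.014527
Convexity effect: 0.5 × 9.73182 × (-0.0055)² = +0.0001472
ΔP/P ≈ +0.014527 + 0.0001472 = +0.014674 = +1.4674%.

+1.467%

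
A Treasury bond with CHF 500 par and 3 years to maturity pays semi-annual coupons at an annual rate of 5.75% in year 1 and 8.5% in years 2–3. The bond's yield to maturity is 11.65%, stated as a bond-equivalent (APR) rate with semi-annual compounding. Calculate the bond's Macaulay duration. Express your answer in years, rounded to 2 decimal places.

Periodic yield y = 0.05825. Discount each cash flow and weight by its period:
  t   CF        PV=CF/(1+0.05825)^t    t·PV
  1       14.375        13.5837        13.5837
  2       14.375        12.8360        25.6721
  3       21.250        17.9306        53.7917
  4       21.250        16.9436        67.7744
  5       21.250        16.0110        80.0548
  6      521.250       371.1217     2,226.7305
  Σ                    448.4267     2,467.6073
Price P = Σ PV = 448.4267.
Macaulay duration = Σ(t·PV) / P = 2,467.6073 / 448.4267 = 5.50281 half-year periods.
In years: 5.50281 / 2 = 2.75141 years.

2.75 years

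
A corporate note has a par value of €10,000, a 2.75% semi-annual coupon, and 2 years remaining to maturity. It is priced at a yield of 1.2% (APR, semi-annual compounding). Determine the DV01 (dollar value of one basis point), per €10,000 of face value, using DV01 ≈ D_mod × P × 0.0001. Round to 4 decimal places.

€2.0082

Periodic yield y = 0.006.
  t   CF        PV=CF/(1+0.006)^t    t·PV
  1       137.50       136.6799       136.6799
  2       137.50       135.8647       271.7295
  3       137.50       135.0544       405.1632
  4    10,137.50     9,897.8062    39,591.2246
  Σ                 10,305.4052    40,404.7972
P = 10,305.4052; D_Mac = 3.92074 half-year periods = 1.96037 yrs; D_mod = 1.94868 yrs.
DV01 ≈ 1.94868 × 10,305.4052 × 0.0001 = 2.008191.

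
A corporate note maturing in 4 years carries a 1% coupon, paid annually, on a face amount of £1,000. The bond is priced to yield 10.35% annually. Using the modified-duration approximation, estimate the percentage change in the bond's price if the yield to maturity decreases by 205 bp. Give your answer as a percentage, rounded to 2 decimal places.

Periodic yield y = 0.1035. Modified duration first:
  t   CF        PV=CF/(1+0.1035)^t    t·PV
  1        10.00         9.0621         9.0621
  2        10.00         8.2121        16.4242
  3        10.00         7.4419        22.3257
  4     1,010.00       681.1332     2,724.5326
  Σ                    705.8492     2,772.3446
P = 705.8492; D_Mac = 3.92767 yrs; D_mod = 3.92767/(1+0.1035) = 3.55929 yrs.
ΔP/P ≈ -D_mod · Δy = -3.55929 × (-0.0205) = +0.072965 = +7.2965%.

+7.30%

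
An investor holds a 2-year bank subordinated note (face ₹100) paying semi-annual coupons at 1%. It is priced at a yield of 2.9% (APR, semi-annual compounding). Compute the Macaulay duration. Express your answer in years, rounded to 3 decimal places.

Periodic yield y = 0.0145. Discount each cash flow and weight by its period:
  t   CF        PV=CF/(1+0.0145)^t    t·PV
  1         0.50         0.4929         0.4929
  2         0.50         0.4858         0.9716
  3         0.50         0.4789         1.4366
  4       100.50        94.8763       379.5053
  Σ                     96.3339       382.4064
Price P = Σ PV = 96.3339.
Macaulay duration = Σ(t·PV) / P = 382.4064 / 96.3339 = 3.96959 half-year periods.
In years: 3.96959 / 2 = 1.98480 years.

1.985 years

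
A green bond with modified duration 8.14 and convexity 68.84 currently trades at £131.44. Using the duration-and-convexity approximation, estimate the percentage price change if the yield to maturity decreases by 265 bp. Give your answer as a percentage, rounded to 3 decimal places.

+23.988%

Duration effect: -D_mod·Δy = -8.14 × (-0.0265) = +0.215710
Convexity effect: ½·C·(Δy)² = 0.5 × 68.84 × (-0.0265)² = +0.024171445
ΔP/P ≈ +0.215710 + 0.024171445 = +0.239881445
= +23.9881445%.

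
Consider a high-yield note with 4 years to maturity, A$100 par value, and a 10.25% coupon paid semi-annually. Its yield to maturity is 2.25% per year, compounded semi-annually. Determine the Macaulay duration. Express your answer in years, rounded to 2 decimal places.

3.47 years

Periodic yield y = 0.01125. Discount each cash flow and weight by its period:
  t   CF        PV=CF/(1+0.01125)^t    t·PV
  1        5.125         5.0680         5.0680
  2        5.125         5.0116        10.0232
  3        5.125         4.9559        14.8676
  4        5.125         4.9007        19.6029
  5        5.125         4.8462        24.2310
  6        5.125         4.7923        28.7537
  7        5.125         4.7390        33.1728
  8      105.125        96.1253       769.0024
  Σ                    130.4389       904.7216
Price P = Σ PV = 130.4389.
Macaulay duration = Σ(t·PV) / P = 904.7216 / 130.4389 = 6.93598 half-year periods.
In years: 6.93598 / 2 = 3.46799 years.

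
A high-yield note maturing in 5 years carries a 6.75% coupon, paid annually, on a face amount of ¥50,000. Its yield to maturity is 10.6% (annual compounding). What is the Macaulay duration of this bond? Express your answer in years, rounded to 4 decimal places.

4.3523 years

Periodic yield y = 0.106. Discount each cash flow and weight by its year:
  t   CF        PV=CF/(1+0.106)^t    t·PV
  1     3,375.00     3,051.5371     3,051.5371
  2     3,375.00     2,759.0751     5,518.1502
  3     3,375.00     2,494.6430     7,483.9289
  4     3,375.00     2,255.5542     9,022.2168
  5    53,375.00    32,252.4160   161,262.0801
  Σ                 42,813.2254   186,337.9131
Price P = Σ PV = 42,813.2254.
Macaulay duration = Σ(t·PV) / P = 186,337.9131 / 42,813.2254 = 4.35234 years.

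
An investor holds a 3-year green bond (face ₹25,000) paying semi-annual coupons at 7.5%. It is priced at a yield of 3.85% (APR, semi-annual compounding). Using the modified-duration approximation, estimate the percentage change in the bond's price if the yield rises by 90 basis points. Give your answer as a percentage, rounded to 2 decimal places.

Periodic yield y = 0.01925. Modified duration first:
  t   CF        PV=CF/(1+0.01925)^t    t·PV
  1       937.50       919.7940       919.7940
  2       937.50       902.4223     1,804.8447
  3       937.50       885.3788     2,656.1364
  4       937.50       868.6571     3,474.6286
  5       937.50       852.2513     4,261.2565
  6    25,937.50    23,133.6304   138,801.7826
  Σ                 27,562.1340   151,918.4427
P = 27,562.1340; D_Mac = 5.51185 half-year periods = 2.75593 yrs; D_mod = 2.75593/(1+0.01925) = 2.70388 yrs.
ΔP/P ≈ -D_mod · Δy = -2.70388 × (+0.009) = -0.024335 = -2.4335%.

-2.43%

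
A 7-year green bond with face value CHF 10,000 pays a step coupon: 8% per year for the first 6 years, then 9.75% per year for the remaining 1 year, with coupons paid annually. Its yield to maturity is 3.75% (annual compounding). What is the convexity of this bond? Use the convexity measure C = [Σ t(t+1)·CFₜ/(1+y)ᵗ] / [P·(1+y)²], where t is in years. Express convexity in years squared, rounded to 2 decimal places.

40.22

With y = 0.0375:
  t   CF        PV=CF/(1+0.0375)^t    t·PV        t(t+1)·PV
  1       800.00       771.0843       771.0843       1,542.1687
  2       800.00       743.2138     1,486.4276       4,459.2829
  3       800.00       716.3507     2,149.0520       8,596.2080
  4       800.00       690.4585     2,761.8339      13,809.1695
  5       800.00       665.5021     3,327.5107      19,965.0644
  6       800.00       641.4479     3,848.6871      26,940.8098
  7    10,975.00     8,481.7954    59,372.5677     474,980.5415
  Σ                 12,709.8527    73,717.1634     550,293.2447
P = 12,709.8527.
Convexity = Σ t(t+1)·PV / [P·(1+y)²] = 550,293.2447 / (12,709.8527 × 1.076406) = 40.22328.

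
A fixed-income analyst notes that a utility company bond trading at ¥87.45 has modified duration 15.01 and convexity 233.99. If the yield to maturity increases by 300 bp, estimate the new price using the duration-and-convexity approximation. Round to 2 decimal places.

¥57.28

Duration effect: -D_mod·Δy = -15.01 × (+0.03) = -0.450300
Convexity effect: ½·C·(Δy)² = 0.5 × 233.99 × (0.03)² = +0.1052955
ΔP/P ≈ -0.450300 + 0.1052955 = -0.3450045
New price ≈ 87.45 × (1 - 0.3450045) = 57.279356475.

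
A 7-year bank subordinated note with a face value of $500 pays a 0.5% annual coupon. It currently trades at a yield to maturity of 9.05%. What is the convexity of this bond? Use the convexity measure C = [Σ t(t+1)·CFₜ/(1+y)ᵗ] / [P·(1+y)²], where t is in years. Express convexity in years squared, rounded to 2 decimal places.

With y = 0.0905:
  t   CF        PV=CF/(1+0.0905)^t    t·PV        t(t+1)·PV
  1         2.50         2.2925         2.2925           4.5851
  2         2.50         2.1023         4.2045          12.6136
  3         2.50         1.9278         5.7834          23.1337
  4         2.50         1.7678         7.0713          35.3563
  5         2.50         1.6211         8.1055          48.6332
  6         2.50         1.4866         8.9194          62.4360
  7       502.50       274.0037     1,918.0257      15,344.2054
  Σ                    285.2018     1,954.4024      15,530.9633
P = 285.2018.
Convexity = Σ t(t+1)·PV / [P·(1+y)²] = 15,530.9633 / (285.2018 × 1.189190) = 45.79255.

45.79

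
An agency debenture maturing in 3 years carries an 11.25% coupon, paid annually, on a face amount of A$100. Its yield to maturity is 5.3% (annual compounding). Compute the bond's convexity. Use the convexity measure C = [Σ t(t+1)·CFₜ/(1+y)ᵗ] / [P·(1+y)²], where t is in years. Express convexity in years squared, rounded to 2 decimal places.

9.52

With y = 0.053:
  t   CF        PV=CF/(1+0.053)^t    t·PV        t(t+1)·PV
  1        11.25        10.6838        10.6838          21.3675
  2        11.25        10.1460        20.2920          60.8761
  3       111.25        95.2829       285.8487       1,143.3946
  Σ                    116.1127       316.8245       1,225.6383
P = 116.1127.
Convexity = Σ t(t+1)·PV / [P·(1+y)²] = 1,225.6383 / (116.1127 × 1.108809) = 9.51976.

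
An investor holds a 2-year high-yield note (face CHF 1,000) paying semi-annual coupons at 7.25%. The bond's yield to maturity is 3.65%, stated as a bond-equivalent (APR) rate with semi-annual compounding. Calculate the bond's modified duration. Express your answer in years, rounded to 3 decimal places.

1.867 years

Periodic yield y = 0.01825. First find Macaulay duration:
  t   CF        PV=CF/(1+0.01825)^t    t·PV
  1        36.25        35.6003        35.6003
  2        36.25        34.9622        69.9245
  3        36.25        34.3356       103.0068
  4     1,036.25       963.9330     3,855.7322
  Σ                  1,068.8312     4,064.2638
P = 1,068.8312; Macaulay duration = 4,064.2638 / 1,068.8312 = 3.80253 half-year periods = 1.90127 years.
Modified duration = D_Mac / (1 + y) = 1.90127 / 1.01825 = 1.86719 years.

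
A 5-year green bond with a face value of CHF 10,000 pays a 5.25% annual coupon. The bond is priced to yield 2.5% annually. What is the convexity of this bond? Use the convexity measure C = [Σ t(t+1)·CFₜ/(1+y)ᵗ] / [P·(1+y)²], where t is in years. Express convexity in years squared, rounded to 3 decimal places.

25.190

With y = 0.025:
  t   CF        PV=CF/(1+0.025)^t    t·PV        t(t+1)·PV
  1       525.00       512.1951       512.1951       1,024.3902
  2       525.00       499.7026       999.4051       2,998.2153
  3       525.00       487.5147     1,462.5441       5,850.1763
  4       525.00       475.6241     1,902.4964       9,512.4818
  5    10,525.00     9,302.5664    46,512.8319     279,076.9913
  Σ                 11,277.6028    51,389.4725     298,462.2550
P = 11,277.6028.
Convexity = Σ t(t+1)·PV / [P·(1+y)²] = 298,462.2550 / (11,277.6028 × 1.050625) = 25.18981.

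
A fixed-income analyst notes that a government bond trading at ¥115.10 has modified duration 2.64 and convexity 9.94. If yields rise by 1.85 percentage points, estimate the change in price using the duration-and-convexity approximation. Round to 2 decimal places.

-¥5.43

Duration effect: -D_mod·Δy = -2.64 × (+0.0185) = -0.048840
Convexity effect: ½·C·(Δy)² = 0.5 × 9.94 × (0.0185)² = +0.0017009825
ΔP/P ≈ -0.048840 + 0.0017009825 = -0.0471390175
ΔP ≈ 115.10 × (-0.0471390175) = -5.42570091425.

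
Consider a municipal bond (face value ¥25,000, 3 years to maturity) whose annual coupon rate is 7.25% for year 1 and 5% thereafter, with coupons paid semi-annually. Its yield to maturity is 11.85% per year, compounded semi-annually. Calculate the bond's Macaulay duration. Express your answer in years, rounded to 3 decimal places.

Periodic yield y = 0.05925. Discount each cash flow and weight by its period:
  t   CF        PV=CF/(1+0.05925)^t    t·PV
  1       906.25       855.5582       855.5582
  2       906.25       807.7018     1,615.4037
  3       625.00       525.8775     1,577.6325
  4       625.00       496.4621     1,985.8485
  5       625.00       468.6921     2,343.4606
  6    25,625.00    18,141.4935   108,848.9611
  Σ                 21,295.7853   117,226.8647
Price P = Σ PV = 21,295.7853.
Macaulay duration = Σ(t·PV) / P = 117,226.8647 / 21,295.7853 = 5.50470 half-year periods.
In years: 5.50470 / 2 = 2.75235 years.

2.752 years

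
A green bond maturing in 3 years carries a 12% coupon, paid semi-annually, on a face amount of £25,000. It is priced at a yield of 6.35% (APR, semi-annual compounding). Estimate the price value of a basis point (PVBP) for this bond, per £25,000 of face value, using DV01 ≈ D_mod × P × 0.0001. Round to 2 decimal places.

£7.36

Periodic yield y = 0.03175.
  t   CF        PV=CF/(1+0.03175)^t    t·PV
  1     1,500.00     1,453.8406     1,453.8406
  2     1,500.00     1,409.1016     2,818.2032
  3     1,500.00     1,365.7394     4,097.2181
  4     1,500.00     1,323.7115     5,294.8461
  5     1,500.00     1,282.9770     6,414.8850
  6    26,500.00    21,968.4294   131,810.5764
  Σ                 28,803.7994   151,889.5693
P = 28,803.7994; D_Mac = 5.27325 half-year periods = 2.63662 yrs; D_mod = 2.55549 yrs.
DV01 ≈ 2.55549 × 28,803.7994 × 0.0001 = 7.360774.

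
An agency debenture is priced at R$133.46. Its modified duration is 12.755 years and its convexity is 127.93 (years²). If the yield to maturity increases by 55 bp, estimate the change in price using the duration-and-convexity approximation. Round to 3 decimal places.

Duration effect: -D_mod·Δy = -12.755 × (+0.0055) = -0.0701525
Convexity effect: ½·C·(Δy)² = 0.5 × 127.93 × (0.0055)² = +0.00193494125
ΔP/P ≈ -0.0701525 + 0.00193494125 = -0.06821755875
ΔP ≈ 133.46 × (-0.06821755875) = -9.104315390775.

-R$9.104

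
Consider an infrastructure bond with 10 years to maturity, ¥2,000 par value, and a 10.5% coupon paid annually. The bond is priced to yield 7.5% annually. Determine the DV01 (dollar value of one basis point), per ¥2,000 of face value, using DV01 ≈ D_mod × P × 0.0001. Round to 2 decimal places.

Periodic yield y = 0.075.
  t   CF        PV=CF/(1+0.075)^t    t·PV
  1       210.00       195.3488       195.3488
  2       210.00       181.7198       363.4397
  3       210.00       169.0417       507.1252
  4       210.00       157.2481       628.9924
  5       210.00       146.2773       731.3866
  6       210.00       136.0719       816.4315
  7       210.00       126.5785       886.0497
  8       210.00       117.7475       941.9798
  9       210.00       109.5325       985.7928
  10    2,210.00     1,072.2786    10,722.7858
  Σ                  2,411.8449    16,779.3323
P = 2,411.8449; D_Mac = 6.95705 yrs; D_mod = 6.47168 yrs.
DV01 ≈ 6.47168 × 2,411.8449 × 0.0001 = 1.560868.

¥1.56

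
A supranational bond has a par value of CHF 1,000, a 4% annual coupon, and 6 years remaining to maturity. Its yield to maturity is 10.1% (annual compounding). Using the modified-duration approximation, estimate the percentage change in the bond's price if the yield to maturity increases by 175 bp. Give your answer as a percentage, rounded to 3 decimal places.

Periodic yield y = 0.101. Modified duration first:
  t   CF        PV=CF/(1+0.101)^t    t·PV
  1        40.00        36.3306        36.3306
  2        40.00        32.9978        65.9957
  3        40.00        29.9708        89.9123
  4        40.00        27.2214       108.8857
  5        40.00        24.7243       123.6213
  6     1,040.00       583.8609     3,503.1657
  Σ                    735.1058     3,927.9113
P = 735.1058; D_Mac = 5.34333 yrs; D_mod = 5.34333/(1+0.101) = 4.85316 yrs.
ΔP/P ≈ -D_mod · Δy = -4.85316 × (+0.0175) = -0.084930 = -8.4930%.

-8.493%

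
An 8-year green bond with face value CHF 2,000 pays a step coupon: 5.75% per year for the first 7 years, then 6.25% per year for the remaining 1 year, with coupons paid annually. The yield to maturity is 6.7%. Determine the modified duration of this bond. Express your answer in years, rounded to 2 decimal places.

Periodic yield y = 0.067. First find Macaulay duration:
  t   CF        PV=CF/(1+0.067)^t    t·PV
  1       115.00       107.7788       107.7788
  2       115.00       101.0111       202.0222
  3       115.00        94.6683       284.0049
  4       115.00        88.7238       354.8952
  5       115.00        83.1526       415.7629
  6       115.00        77.9312       467.5872
  7       115.00        73.0377       511.2637
  8     2,125.00     1,264.8633    10,118.9061
  Σ                  1,891.1667    12,462.2210
P = 1,891.1667; Macaulay duration = 12,462.2210 / 1,891.1667 = 6.58970 years.
Modified duration = D_Mac / (1 + y) = 6.58970 / 1.067 = 6.17591 years.

6.18 years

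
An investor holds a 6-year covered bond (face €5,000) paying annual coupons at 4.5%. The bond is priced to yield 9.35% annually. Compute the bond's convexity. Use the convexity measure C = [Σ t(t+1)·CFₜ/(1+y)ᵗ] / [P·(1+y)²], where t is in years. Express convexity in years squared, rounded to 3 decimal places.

29.720

With y = 0.0935:
  t   CF        PV=CF/(1+0.0935)^t    t·PV        t(t+1)·PV
  1       225.00       205.7613       205.7613         411.5226
  2       225.00       188.1676       376.3353       1,129.0059
  3       225.00       172.0783       516.2350       2,064.9398
  4       225.00       157.3647       629.4589       3,147.2944
  5       225.00       143.9092       719.5460       4,317.2762
  6     5,225.00     3,056.1423    18,336.8537     128,357.9762
  Σ                  3,923.4235    20,784.1902     139,428.0151
P = 3,923.4235.
Convexity = Σ t(t+1)·PV / [P·(1+y)²] = 139,428.0151 / (3,923.4235 × 1.195742) = 29.71990.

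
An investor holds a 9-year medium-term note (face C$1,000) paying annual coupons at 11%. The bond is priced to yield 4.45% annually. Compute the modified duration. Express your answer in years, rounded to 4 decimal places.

Periodic yield y = 0.0445. First find Macaulay duration:
  t   CF        PV=CF/(1+0.0445)^t    t·PV
  1       110.00       105.3135       105.3135
  2       110.00       100.8268       201.6535
  3       110.00        96.5311       289.5934
  4       110.00        92.4185       369.6740
  5       110.00        88.4811       442.4054
  6       110.00        84.7114       508.2686
  7       110.00        81.1024       567.7166
  8       110.00        77.6471       621.1766
  9     1,110.00       750.1480     6,751.3324
  Σ                  1,477.1799     9,857.1341
P = 1,477.1799; Macaulay duration = 9,857.1341 / 1,477.1799 = 6.67294 years.
Modified duration = D_Mac / (1 + y) = 6.67294 / 1.0445 = 6.38865 years.

6.3886 years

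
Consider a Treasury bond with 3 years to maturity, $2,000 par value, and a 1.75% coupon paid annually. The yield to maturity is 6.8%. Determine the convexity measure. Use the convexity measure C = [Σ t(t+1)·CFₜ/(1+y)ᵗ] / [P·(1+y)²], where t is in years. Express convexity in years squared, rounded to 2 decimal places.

With y = 0.068:
  t   CF        PV=CF/(1+0.068)^t    t·PV        t(t+1)·PV
  1        35.00        32.7715        32.7715          65.5431
  2        35.00        30.6850        61.3699         184.1098
  3     2,035.00     1,670.5161     5,011.5482      20,046.1927
  Σ                  1,733.9726     5,105.6896      20,295.8456
P = 1,733.9726.
Convexity = Σ t(t+1)·PV / [P·(1+y)²] = 20,295.8456 / (1,733.9726 × 1.140624) = 10.26177.

10.26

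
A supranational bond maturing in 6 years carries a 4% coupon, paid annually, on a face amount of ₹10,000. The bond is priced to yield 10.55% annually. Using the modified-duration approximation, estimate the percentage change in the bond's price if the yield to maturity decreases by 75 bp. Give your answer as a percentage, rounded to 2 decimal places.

Periodic yield y = 0.1055. Modified duration first:
  t   CF        PV=CF/(1+0.1055)^t    t·PV
  1       400.00       361.8272       361.8272
  2       400.00       327.2974       654.5947
  3       400.00       296.0627       888.1882
  4       400.00       267.8089     1,071.2356
  5       400.00       242.2514     1,211.2569
  6    10,400.00     5,697.4544    34,184.7264
  Σ                  7,192.7020    38,371.8290
P = 7,192.7020; D_Mac = 5.33483 yrs; D_mod = 5.33483/(1+0.1055) = 4.82572 yrs.
ΔP/P ≈ -D_mod · Δy = -4.82572 × (-0.0075) = +0.036193 = +3.6193%.

+3.62%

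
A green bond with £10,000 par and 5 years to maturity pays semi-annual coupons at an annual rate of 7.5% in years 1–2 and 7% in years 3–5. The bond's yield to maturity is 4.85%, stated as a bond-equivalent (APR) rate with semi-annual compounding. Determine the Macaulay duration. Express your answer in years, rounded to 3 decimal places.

4.314 years

Periodic yield y = 0.02425. Discount each cash flow and weight by its period:
  t   CF        PV=CF/(1+0.02425)^t    t·PV
  1       375.00       366.1216       366.1216
  2       375.00       357.4533       714.9066
  3       375.00       348.9903     1,046.9709
  4       375.00       340.7276     1,362.9106
  5       350.00       310.4833     1,552.4163
  6       350.00       303.1323     1,818.7938
  7       350.00       295.9554     2,071.6876
  8       350.00       288.9484     2,311.5870
  9       350.00       282.1073     2,538.9655
  10   10,350.00     8,144.8037    81,448.0373
  Σ                 11,038.7231    95,232.3972
Price P = Σ PV = 11,038.7231.
Macaulay duration = Σ(t·PV) / P = 95,232.3972 / 11,038.7231 = 8.62712 half-year periods.
In years: 8.62712 / 2 = 4.31356 years.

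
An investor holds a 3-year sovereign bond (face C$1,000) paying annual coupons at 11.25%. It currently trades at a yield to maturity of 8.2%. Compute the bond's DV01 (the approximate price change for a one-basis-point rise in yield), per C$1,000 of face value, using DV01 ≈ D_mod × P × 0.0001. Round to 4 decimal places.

Periodic yield y = 0.082.
  t   CF        PV=CF/(1+0.082)^t    t·PV
  1       112.50       103.9741       103.9741
  2       112.50        96.0944       192.1888
  3     1,112.50       878.2502     2,634.7505
  Σ                  1,078.3187     2,930.9134
P = 1,078.3187; D_Mac = 2.71804 yrs; D_mod = 2.51205 yrs.
DV01 ≈ 2.51205 × 1,078.3187 × 0.0001 = 0.270879.

C$0.2709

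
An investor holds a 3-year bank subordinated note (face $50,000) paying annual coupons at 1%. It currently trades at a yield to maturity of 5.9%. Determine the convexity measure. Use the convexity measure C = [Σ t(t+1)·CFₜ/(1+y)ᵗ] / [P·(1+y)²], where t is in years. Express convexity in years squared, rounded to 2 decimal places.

10.55

With y = 0.059:
  t   CF        PV=CF/(1+0.059)^t    t·PV        t(t+1)·PV
  1       500.00       472.1435       472.1435         944.2871
  2       500.00       445.8390       891.6781       2,675.0342
  3    50,500.00    42,521.0028   127,563.0083     510,252.0331
  Σ                 43,438.9853   128,926.8299     513,871.3543
P = 43,438.9853.
Convexity = Σ t(t+1)·PV / [P·(1+y)²] = 513,871.3543 / (43,438.9853 × 1.121481) = 10.54831.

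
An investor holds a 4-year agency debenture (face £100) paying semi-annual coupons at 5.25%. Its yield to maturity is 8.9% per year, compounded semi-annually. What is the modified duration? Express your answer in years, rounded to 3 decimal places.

3.477 years

Periodic yield y = 0.0445. First find Macaulay duration:
  t   CF        PV=CF/(1+0.0445)^t    t·PV
  1        2.625         2.5132         2.5132
  2        2.625         2.4061         4.8122
  3        2.625         2.3036         6.9108
  4        2.625         2.2054         8.8218
  5        2.625         2.1115        10.5574
  6        2.625         2.0215        12.1291
  7        2.625         1.9354        13.5478
  8      102.625        72.4412       579.5296
  Σ                     87.9379       638.8218
P = 87.9379; Macaulay duration = 638.8218 / 87.9379 = 7.26447 half-year periods = 3.63223 years.
Modified duration = D_Mac / (1 + y) = 3.63223 / 1.0445 = 3.47749 years.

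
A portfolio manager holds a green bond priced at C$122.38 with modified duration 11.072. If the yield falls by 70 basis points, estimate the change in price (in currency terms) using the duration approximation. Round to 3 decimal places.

+C$9.485

Duration approximation: ΔP/P ≈ -D_mod · Δy = -11.072 × (-0.007) = +0.077504.
ΔP ≈ 122.38 × (+0.077504) = +9.48493952.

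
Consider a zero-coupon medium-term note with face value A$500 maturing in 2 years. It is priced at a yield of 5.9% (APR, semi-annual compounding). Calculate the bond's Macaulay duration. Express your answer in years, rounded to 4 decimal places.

A zero-coupon bond has a single cash flow at maturity, so its Macaulay duration equals its maturity: 2 years.
(Equivalently: 4 semi-annual periods ÷ 2 = 2 years.)

2.0000 years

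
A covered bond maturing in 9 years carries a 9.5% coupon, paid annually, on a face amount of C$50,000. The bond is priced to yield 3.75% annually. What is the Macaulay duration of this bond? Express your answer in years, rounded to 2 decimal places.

6.88 years

Periodic yield y = 0.0375. Discount each cash flow and weight by its year:
  t   CF        PV=CF/(1+0.0375)^t    t·PV
  1     4,750.00     4,578.3133     4,578.3133
  2     4,750.00     4,412.8321     8,825.6641
  3     4,750.00     4,253.3321    12,759.9963
  4     4,750.00     4,099.5972    16,398.3888
  5     4,750.00     3,951.4190    19,757.0950
  6     4,750.00     3,808.5966    22,851.5797
  7     4,750.00     3,670.9365    25,696.5555
  8     4,750.00     3,538.2520    28,306.0164
  9    54,750.00    39,308.9257   353,780.3315
  Σ                 71,622.2045   492,953.9404
Price P = Σ PV = 71,622.2045.
Macaulay duration = Σ(t·PV) / P = 492,953.9404 / 71,622.2045 = 6.88270 years.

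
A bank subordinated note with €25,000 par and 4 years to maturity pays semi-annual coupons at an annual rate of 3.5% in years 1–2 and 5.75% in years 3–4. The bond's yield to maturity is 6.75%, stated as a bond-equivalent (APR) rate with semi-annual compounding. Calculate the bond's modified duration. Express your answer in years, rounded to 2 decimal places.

Periodic yield y = 0.03375. First find Macaulay duration:
  t   CF        PV=CF/(1+0.03375)^t    t·PV
  1       437.50       423.2164       423.2164
  2       437.50       409.3992       818.7984
  3       437.50       396.0331     1,188.0993
  4       437.50       383.1034     1,532.4135
  5       718.75       608.8359     3,044.1794
  6       718.75       588.9585     3,533.7512
  7       718.75       569.7301     3,988.1110
  8    25,718.75    19,720.8521   157,766.8169
  Σ                 23,100.1288   172,295.3863
P = 23,100.1288; Macaulay duration = 172,295.3863 / 23,100.1288 = 7.45863 half-year periods = 3.72932 years.
Modified duration = D_Mac / (1 + y) = 3.72932 / 1.03375 = 3.60756 years.

3.61 years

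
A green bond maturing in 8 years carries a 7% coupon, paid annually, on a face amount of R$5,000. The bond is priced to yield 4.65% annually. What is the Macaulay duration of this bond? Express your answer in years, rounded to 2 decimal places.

Periodic yield y = 0.0465. Discount each cash flow and weight by its year:
  t   CF        PV=CF/(1+0.0465)^t    t·PV
  1       350.00       334.4482       334.4482
  2       350.00       319.5873       639.1747
  3       350.00       305.3869       916.1606
  4       350.00       291.8174     1,167.2694
  5       350.00       278.8508     1,394.2540
  6       350.00       266.4604     1,598.7623
  7       350.00       254.6205     1,782.3437
  8     5,350.00     3,719.1177    29,752.9414
  Σ                  5,770.2891    37,585.3543
Price P = Σ PV = 5,770.2891.
Macaulay duration = Σ(t·PV) / P = 37,585.3543 / 5,770.2891 = 6.51360 years.

6.51 years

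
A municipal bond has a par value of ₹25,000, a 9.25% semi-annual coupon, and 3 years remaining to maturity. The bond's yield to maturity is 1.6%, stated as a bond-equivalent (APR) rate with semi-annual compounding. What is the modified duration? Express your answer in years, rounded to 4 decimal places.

Periodic yield y = 0.008. First find Macaulay duration:
  t   CF        PV=CF/(1+0.008)^t    t·PV
  1     1,156.25     1,147.0734     1,147.0734
  2     1,156.25     1,137.9697     2,275.9393
  3     1,156.25     1,128.9382     3,386.8145
  4     1,156.25     1,119.9783     4,479.9133
  5     1,156.25     1,111.0896     5,555.4480
  6    26,156.25    24,935.1673   149,611.0040
  Σ                 30,580.2165   166,456.1925
P = 30,580.2165; Macaulay duration = 166,456.1925 / 30,580.2165 = 5.44326 half-year periods = 2.72163 years.
Modified duration = D_Mac / (1 + y) = 2.72163 / 1.008 = 2.70003 years.

2.7000 years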